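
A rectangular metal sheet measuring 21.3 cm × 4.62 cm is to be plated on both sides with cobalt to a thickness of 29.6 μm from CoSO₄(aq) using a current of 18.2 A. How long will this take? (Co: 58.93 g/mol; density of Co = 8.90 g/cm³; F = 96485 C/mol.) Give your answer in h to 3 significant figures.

0.259 h

Plated area = 2 × 21.3 × 4.62 = 196.8 cm²
Volume = 196.8 × 29.6×10⁻⁴ cm = 0.5825 cm³
m(Co) = 0.5825 × 8.90 = 5.184 g
n(Co) = 5.184 / 58.93 = 0.08797 mol; n(e⁻) = 2 × 0.08797 = 0.1759 mol
Q = 0.1759 × 96485 = 16970 C
t = 16970 / 18.2 = 932.4 s = 0.259 h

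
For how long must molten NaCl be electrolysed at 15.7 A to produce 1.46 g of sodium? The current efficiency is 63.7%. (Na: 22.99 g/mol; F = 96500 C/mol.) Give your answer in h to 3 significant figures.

0.170 h

n(Na) = 1.46 / 22.99 = 0.06351 mol
Na⁺ + e⁻ → Na, so n(e⁻) = 0.06351 mol
Q = 0.06351 × 96500 / 0.637 = 9621 C
t = Q / I = 9621 / 15.7 = 612.8 s = 0.170 h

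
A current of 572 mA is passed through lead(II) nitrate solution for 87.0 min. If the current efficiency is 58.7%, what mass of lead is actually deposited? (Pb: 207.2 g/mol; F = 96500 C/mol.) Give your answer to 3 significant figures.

1.88 g

Q = 0.572 × 5220 = 2986 C
n(e⁻) = 2986 / 96500 = 0.03094 mol
Pb²⁺ + 2e⁻ → Pb, so theoretical m(Pb) = 0.01547 × 207.2 = 3.205 g
Actual mass = 58.7% × 3.205 = 1.88 g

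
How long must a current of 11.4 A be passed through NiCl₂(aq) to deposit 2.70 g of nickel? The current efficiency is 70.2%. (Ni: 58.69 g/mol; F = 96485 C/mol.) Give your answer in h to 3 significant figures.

0.308 h

n(Ni) = 2.70 / 58.69 = 0.04600 mol
Ni²⁺ + 2e⁻ → Ni, so n(e⁻) = 2 × 0.04600 = 0.09200 mol
Q = 0.09200 × 96485 / 0.702 = 12640 C
t = Q / I = 12640 / 11.4 = 1109 s = 0.308 h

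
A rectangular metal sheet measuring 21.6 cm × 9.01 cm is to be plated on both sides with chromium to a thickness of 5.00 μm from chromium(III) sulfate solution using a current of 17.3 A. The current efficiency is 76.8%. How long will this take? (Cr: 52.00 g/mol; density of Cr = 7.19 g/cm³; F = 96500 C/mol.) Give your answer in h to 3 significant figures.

0.163 h

Plated area = 2 × 21.6 × 9.01 = 389.2 cm²
Volume = 389.2 × 5.00×10⁻⁴ cm = 0.1946 cm³
m(Cr) = 0.1946 × 7.19 = 1.399 g
n(Cr) = 1.399 / 52.00 = 0.02690 mol; n(e⁻) = 3 × 0.02690 = 0.08070 mol
Q = 0.08070 × 96500 / 0.768 = 10140 C
t = 10140 / 17.3 = 586.1 s = 0.163 h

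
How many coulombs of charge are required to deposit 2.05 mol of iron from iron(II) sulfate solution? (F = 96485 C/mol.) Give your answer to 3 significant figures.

3.96×10^5 C

Fe²⁺ + 2e⁻ → Fe, so n(e⁻) = 2 × 2.05 = 4.100 mol
Q = 4.100 × 96485 = 3.956×10^5 C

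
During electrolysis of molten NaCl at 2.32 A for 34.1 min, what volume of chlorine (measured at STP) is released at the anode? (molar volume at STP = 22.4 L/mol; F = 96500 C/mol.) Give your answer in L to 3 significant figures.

0.551 L

Q = It = 2.32 × 2046 = 4747 C
n(e⁻) = Q/F = 4747/96500 = 0.04919 mol
2Cl⁻ → Cl₂ + 2e⁻, so n(Cl₂) = 0.04919 / 2 = 0.02460 mol
V = 0.02460 × 22.4 = 0.5510 L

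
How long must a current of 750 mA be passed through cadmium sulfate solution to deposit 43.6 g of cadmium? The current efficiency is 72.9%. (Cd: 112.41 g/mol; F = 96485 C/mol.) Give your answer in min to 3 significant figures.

2280 min

n(Cd) = 43.6 / 112.41 = 0.3879 mol
Cd²⁺ + 2e⁻ → Cd, so n(e⁻) = 2 × 0.3879 = 0.7758 mol
Q = 0.7758 × 96485 / 0.729 = 1.027×10^5 C
t = Q / I = 1.027×10^5 / 0.750 = 1.369×10^5 s = 2280 min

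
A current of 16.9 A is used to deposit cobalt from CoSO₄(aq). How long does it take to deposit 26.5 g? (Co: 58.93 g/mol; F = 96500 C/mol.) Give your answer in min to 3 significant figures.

85.6 min

n(Co) = 26.5 / 58.93 = 0.4497 mol
Co²⁺ + 2e⁻ → Co, so n(e⁻) = 2 × 0.4497 = 0.8994 mol
Q = 0.8994 × 96500 = 86790 C
t = Q / I = 86790 / 16.9 = 5136 s = 85.6 min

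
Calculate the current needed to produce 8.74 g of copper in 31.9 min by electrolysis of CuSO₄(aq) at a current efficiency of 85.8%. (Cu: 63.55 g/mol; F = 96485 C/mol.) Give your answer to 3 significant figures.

n(Cu) = 8.74 / 63.55 = 0.1375 mol
Cu²⁺ + 2e⁻ → Cu, so n(e⁻) = 2 × 0.1375 = 0.2750 mol
Q = 0.2750 × 96485 / 0.858 = 30920 C
I = Q / t = 30920 / 1914 s = 16.2 A

16.2 A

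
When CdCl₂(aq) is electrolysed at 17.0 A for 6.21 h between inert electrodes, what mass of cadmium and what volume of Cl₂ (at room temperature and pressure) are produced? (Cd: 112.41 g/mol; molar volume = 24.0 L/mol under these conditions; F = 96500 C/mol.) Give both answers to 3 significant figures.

Q = 17.0 × 22356 = 3.801×10^5 C; n(e⁻) = 3.801×10^5 / 96500 = 3.939 mol
Cathode: Cd²⁺ + 2e⁻ → Cd → n(Cd) = 3.939/2 = 1.970 mol → 221 g
Anode: 2Cl⁻ → Cl₂ + 2e⁻ → n(Cl₂) = 3.939/2 = 1.970 mol → 47.3 L

221 g Cd; 47.3 L Cl₂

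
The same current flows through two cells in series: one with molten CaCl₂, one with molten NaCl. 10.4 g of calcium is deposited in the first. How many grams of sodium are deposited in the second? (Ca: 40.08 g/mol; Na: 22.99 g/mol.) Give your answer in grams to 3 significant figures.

n(Ca) = 10.4 / 40.08 = 0.2595 mol
Ca²⁺ + 2e⁻ → Ca, so n(e⁻) = 2 × 0.2595 = 0.5190 mol
In series, the same 0.5190 mol of electrons flows through the second cell.
Na⁺ + e⁻ → Na, so n(Na) = 0.5190 mol
m(Na) = 0.5190 × 22.99 = 11.9 g

11.9 g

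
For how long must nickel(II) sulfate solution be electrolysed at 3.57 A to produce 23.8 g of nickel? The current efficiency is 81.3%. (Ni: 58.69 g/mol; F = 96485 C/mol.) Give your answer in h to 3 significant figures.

7.49 h

n(Ni) = 23.8 / 58.69 = 0.4055 mol
Ni²⁺ + 2e⁻ → Ni, so n(e⁻) = 2 × 0.4055 = 0.8110 mol
Q = 0.8110 × 96485 / 0.813 = 96250 C
t = Q / I = 96250 / 3.57 = 26960 s = 7.49 h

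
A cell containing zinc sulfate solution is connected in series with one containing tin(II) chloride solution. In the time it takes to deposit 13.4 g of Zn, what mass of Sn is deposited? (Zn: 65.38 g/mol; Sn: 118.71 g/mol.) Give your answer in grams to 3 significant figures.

n(Zn) = 13.4 / 65.38 = 0.2050 mol
Zn²⁺ + 2e⁻ → Zn, so n(e⁻) = 2 × 0.2050 = 0.4100 mol
Same current for the same time ⇒ same n(e⁻) = 0.4100 mol in both cells.
Sn²⁺ + 2e⁻ → Sn, so n(Sn) = 0.4100 / 2 = 0.2050 mol
m(Sn) = 0.2050 × 118.71 = 24.3 g

24.3 g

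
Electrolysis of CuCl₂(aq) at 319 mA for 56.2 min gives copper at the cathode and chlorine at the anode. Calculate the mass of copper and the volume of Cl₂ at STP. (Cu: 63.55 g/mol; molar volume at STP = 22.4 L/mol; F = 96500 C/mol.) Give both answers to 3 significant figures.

0.354 g Cu; 0.125 L Cl₂

Q = 0.319 × 3372 = 1076 C; n(e⁻) = 1076 / 96500 = 0.01115 mol
Cathode: Cu²⁺ + 2e⁻ → Cu → n(Cu) = 0.01115/2 = 0.005575 mol → 0.354 g
Anode: 2Cl⁻ → Cl₂ + 2e⁻ → n(Cl₂) = 0.01115/2 = 0.005575 mol → 0.125 L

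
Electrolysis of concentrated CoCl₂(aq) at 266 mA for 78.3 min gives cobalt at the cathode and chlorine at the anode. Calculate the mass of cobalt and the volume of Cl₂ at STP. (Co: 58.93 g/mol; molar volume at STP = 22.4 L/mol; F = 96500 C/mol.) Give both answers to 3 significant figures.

0.382 g Co; 0.145 L Cl₂

Q = 0.266 × 4698 = 1250 C; n(e⁻) = 1250 / 96500 = 0.01295 mol
Cathode: Co²⁺ + 2e⁻ → Co → n(Co) = 0.01295/2 = 0.006475 mol → 0.382 g
Anode: 2Cl⁻ → Cl₂ + 2e⁻ → n(Cl₂) = 0.01295/2 = 0.006475 mol → 0.145 L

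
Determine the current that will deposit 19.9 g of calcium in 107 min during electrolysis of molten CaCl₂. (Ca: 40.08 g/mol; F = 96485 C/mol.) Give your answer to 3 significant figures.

n(Ca) = 19.9 / 40.08 = 0.4965 mol
Ca²⁺ + 2e⁻ → Ca, so n(e⁻) = 2 × 0.4965 = 0.9930 mol
Q = 0.9930 × 96485 = 95810 C
I = Q / t = 95810 / 6420 s = 14.9 A

14.9 A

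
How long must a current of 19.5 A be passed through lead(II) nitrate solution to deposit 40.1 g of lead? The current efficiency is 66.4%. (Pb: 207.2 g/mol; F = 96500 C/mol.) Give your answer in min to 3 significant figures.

48.1 min

n(Pb) = 40.1 / 207.2 = 0.1935 mol
Pb²⁺ + 2e⁻ → Pb, so n(e⁻) = 2 × 0.1935 = 0.3870 mol
Q = 0.3870 × 96500 / 0.664 = 56240 C
t = Q / I = 56240 / 19.5 = 2884 s = 48.1 min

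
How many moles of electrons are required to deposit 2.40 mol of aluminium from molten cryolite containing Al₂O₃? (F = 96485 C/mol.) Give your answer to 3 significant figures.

Al³⁺ + 3e⁻ → Al, so n(e⁻) = 3 × 2.40 = 7.200 mol

7.20 mol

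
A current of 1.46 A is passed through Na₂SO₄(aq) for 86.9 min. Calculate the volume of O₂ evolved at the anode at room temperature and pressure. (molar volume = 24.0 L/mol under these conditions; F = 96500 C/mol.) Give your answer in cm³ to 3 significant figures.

473 cm³

Charge passed = 1.46 × 5214 = 7612 C
n(e⁻) = 7612 / 96500 = 0.07888 mol
2H₂O → O₂ + 4H⁺ + 4e⁻, so n(O₂) = 0.07888 / 4 = 0.01972 mol
V = 0.01972 × 24.0 = 0.4733 L
= 473 cm³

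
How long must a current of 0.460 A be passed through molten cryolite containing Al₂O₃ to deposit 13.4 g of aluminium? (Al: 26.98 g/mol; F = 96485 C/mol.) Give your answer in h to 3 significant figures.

n(Al) = 13.4 / 26.98 = 0.4967 mol
Al³⁺ + 3e⁻ → Al, so n(e⁻) = 3 × 0.4967 = 1.490 mol
Q = 1.490 × 96485 = 1.438×10^5 C
t = Q / I = 1.438×10^5 / 0.460 = 3.126×10^5 s = 86.8 h

86.8 h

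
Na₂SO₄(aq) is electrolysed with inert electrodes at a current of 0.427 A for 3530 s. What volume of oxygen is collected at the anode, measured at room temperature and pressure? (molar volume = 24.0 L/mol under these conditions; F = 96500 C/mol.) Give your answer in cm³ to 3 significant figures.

93.7 cm³

Q = It = 0.427 × 3530 = 1507 C
Moles of electrons = 1507 / 96500 = 0.01562 mol
2H₂O → O₂ + 4H⁺ + 4e⁻, so n(O₂) = 0.01562 / 4 = 0.003905 mol
V = 0.003905 × 24.0 = 0.09372 L
= 93.7 cm³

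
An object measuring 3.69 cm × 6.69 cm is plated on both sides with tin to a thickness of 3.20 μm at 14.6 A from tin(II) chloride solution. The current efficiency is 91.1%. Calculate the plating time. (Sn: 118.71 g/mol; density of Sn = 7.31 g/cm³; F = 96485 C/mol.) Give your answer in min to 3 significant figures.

Plated area = 2 × 3.69 × 6.69 = 49.37 cm²
Volume = 49.37 × 3.20×10⁻⁴ cm = 0.01580 cm³
m(Sn) = 0.01580 × 7.31 = 0.1155 g
n(Sn) = 0.1155 / 118.71 = 9.730×10^-4 mol; n(e⁻) = 2 × 9.730×10^-4 = 0.001946 mol
Q = 0.001946 × 96485 / 0.911 = 206.1 C
t = 206.1 / 14.6 = 14.12 s = 0.235 min

0.235 min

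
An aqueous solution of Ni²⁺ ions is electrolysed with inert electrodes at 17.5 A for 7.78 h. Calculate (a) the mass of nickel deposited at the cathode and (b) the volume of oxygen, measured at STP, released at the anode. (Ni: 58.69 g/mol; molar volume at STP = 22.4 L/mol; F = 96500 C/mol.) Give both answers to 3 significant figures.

149 g Ni; 28.4 L O₂

Q = 17.5 × 28008 = 4.901×10^5 C; n(e⁻) = 4.901×10^5 / 96500 = 5.079 mol
Cathode: Ni²⁺ + 2e⁻ → Ni → n(Ni) = 5.079/2 = 2.540 mol → 149 g
Anode: 2H₂O → O₂ + 4H⁺ + 4e⁻ → n(O₂) = 5.079/4 = 1.270 mol → 28.4 L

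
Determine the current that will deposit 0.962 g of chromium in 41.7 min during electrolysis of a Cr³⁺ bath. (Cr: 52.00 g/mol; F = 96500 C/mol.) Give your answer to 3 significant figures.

2.14 A

n(Cr) = 0.962 / 52.00 = 0.01850 mol
Cr³⁺ + 3e⁻ → Cr, so n(e⁻) = 3 × 0.01850 = 0.05550 mol
Q = 0.05550 × 96500 = 5356 C
I = Q / t = 5356 / 2502 s = 2.14 A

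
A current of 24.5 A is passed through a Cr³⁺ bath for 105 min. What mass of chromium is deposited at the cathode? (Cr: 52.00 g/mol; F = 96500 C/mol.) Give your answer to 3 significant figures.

Charge passed = 24.5 × 6300 = 1.544×10^5 C
Moles of electrons = 1.544×10^5 / 96500 = 1.600 mol
Cr³⁺ + 3e⁻ → Cr, so n(Cr) = 1.600 / 3 = 0.5333 mol
m = 0.5333 × 52.00 = 27.7 g

27.7 g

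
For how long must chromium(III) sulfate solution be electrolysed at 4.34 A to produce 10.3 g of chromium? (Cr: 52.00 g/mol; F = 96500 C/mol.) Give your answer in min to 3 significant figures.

220 min

n(Cr) = 10.3 / 52.00 = 0.1981 mol
Cr³⁺ + 3e⁻ → Cr, so n(e⁻) = 3 × 0.1981 = 0.5943 mol
Q = 0.5943 × 96500 = 57350 C
t = Q / I = 57350 / 4.34 = 13210 s = 220 min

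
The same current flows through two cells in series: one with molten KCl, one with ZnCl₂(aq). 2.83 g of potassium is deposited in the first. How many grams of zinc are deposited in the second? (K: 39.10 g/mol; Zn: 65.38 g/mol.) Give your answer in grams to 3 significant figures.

2.37 g

n(K) = 2.83 / 39.10 = 0.07238 mol
K⁺ + e⁻ → K, so n(e⁻) = 0.07238 mol
Same current for the same time ⇒ same n(e⁻) = 0.07238 mol in both cells.
Zn²⁺ + 2e⁻ → Zn, so n(Zn) = 0.07238 / 2 = 0.03619 mol
m(Zn) = 0.03619 × 65.38 = 2.37 g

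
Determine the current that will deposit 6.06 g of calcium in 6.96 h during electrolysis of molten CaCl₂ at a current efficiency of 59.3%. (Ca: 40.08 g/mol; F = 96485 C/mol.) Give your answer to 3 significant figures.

1.96 A

n(Ca) = 6.06 / 40.08 = 0.1512 mol
Ca²⁺ + 2e⁻ → Ca, so n(e⁻) = 2 × 0.1512 = 0.3024 mol
Q = 0.3024 × 96485 / 0.593 = 49200 C
I = Q / t = 49200 / 25056 s = 1.96 A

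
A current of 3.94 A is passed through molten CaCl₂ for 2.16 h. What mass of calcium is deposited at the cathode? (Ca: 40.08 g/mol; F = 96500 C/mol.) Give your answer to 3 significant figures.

6.36 g

Charge passed = 3.94 × 7776 = 30640 C
Moles of electrons = 30640 / 96500 = 0.3175 mol
Ca²⁺ + 2e⁻ → Ca, so n(Ca) = 0.3175 / 2 = 0.1588 mol
m = 0.1588 × 40.08 = 6.36 g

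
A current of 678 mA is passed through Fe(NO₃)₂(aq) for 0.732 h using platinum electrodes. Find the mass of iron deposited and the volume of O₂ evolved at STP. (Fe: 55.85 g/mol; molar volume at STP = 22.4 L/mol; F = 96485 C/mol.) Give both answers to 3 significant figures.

Q = 0.678 × 2635.2 = 1787 C; n(e⁻) = 1787 / 96485 = 0.01852 mol
Cathode: Fe²⁺ + 2e⁻ → Fe → n(Fe) = 0.01852/2 = 0.009260 mol → 0.517 g
Anode: 2H₂O → O₂ + 4H⁺ + 4e⁻ → n(O₂) = 0.01852/4 = 0.004630 mol → 0.104 L

0.517 g Fe; 0.104 L O₂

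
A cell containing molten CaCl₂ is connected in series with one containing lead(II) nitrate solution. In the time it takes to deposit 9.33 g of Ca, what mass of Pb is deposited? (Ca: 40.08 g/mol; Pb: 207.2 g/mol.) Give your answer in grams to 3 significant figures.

48.2 g

n(Ca) = 9.33 / 40.08 = 0.2328 mol
Ca²⁺ + 2e⁻ → Ca, so n(e⁻) = 2 × 0.2328 = 0.4656 mol
Since the cells are in series, n(e⁻) in the Pb cell is also 0.4656 mol.
Pb²⁺ + 2e⁻ → Pb, so n(Pb) = 0.4656 / 2 = 0.2328 mol
m(Pb) = 0.2328 × 207.2 = 48.2 g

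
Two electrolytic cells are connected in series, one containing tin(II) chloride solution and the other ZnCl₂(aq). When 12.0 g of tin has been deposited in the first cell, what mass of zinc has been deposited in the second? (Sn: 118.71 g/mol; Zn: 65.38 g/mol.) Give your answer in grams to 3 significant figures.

6.61 g

n(Sn) = 12.0 / 118.71 = 0.1011 mol
Sn²⁺ + 2e⁻ → Sn, so n(e⁻) = 2 × 0.1011 = 0.2022 mol
Since the cells are in series, n(e⁻) in the Zn cell is also 0.2022 mol.
Zn²⁺ + 2e⁻ → Zn, so n(Zn) = 0.2022 / 2 = 0.1011 mol
m(Zn) = 0.1011 × 65.38 = 6.61 g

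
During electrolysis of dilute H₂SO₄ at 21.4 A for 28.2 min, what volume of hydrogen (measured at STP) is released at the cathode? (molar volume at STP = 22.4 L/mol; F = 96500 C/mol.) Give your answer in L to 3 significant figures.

4.20 L

Q = It = 21.4 × 1692 = 36210 C
n(e⁻) = Q/F = 36210/96500 = 0.3752 mol
2H⁺ + 2e⁻ → H₂, so n(H₂) = 0.3752 / 2 = 0.1876 mol
V = 0.1876 × 22.4 = 4.202 L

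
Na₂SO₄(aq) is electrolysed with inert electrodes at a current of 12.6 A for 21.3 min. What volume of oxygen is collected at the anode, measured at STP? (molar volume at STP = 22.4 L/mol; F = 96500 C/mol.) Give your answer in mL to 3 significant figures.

Charge passed = 12.6 × 1278 = 16100 C
n(e⁻) = 16100 / 96500 = 0.1668 mol
2H₂O → O₂ + 4H⁺ + 4e⁻, so n(O₂) = 0.1668 / 4 = 0.04170 mol
V = 0.04170 × 22.4 = 0.9341 L
= 934 mL

934 mL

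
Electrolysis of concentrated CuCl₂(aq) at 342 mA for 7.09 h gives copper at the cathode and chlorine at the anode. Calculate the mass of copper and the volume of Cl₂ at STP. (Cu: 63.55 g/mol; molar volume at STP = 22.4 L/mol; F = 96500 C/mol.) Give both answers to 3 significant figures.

Q = 0.342 × 25524 = 8729 C; n(e⁻) = 8729 / 96500 = 0.09046 mol
Cathode: Cu²⁺ + 2e⁻ → Cu → n(Cu) = 0.09046/2 = 0.04523 mol → 2.87 g
Anode: 2Cl⁻ → Cl₂ + 2e⁻ → n(Cl₂) = 0.09046/2 = 0.04523 mol → 1.01 L

2.87 g Cu; 1.01 L Cl₂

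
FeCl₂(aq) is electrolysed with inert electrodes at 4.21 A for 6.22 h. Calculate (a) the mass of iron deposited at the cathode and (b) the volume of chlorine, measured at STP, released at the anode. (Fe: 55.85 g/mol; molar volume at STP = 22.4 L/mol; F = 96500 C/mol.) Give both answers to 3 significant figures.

27.3 g Fe; 10.9 L Cl₂

Q = 4.21 × 22392 = 94270 C; n(e⁻) = 94270 / 96500 = 0.9769 mol
Cathode: Fe²⁺ + 2e⁻ → Fe → n(Fe) = 0.9769/2 = 0.4885 mol → 27.3 g
Anode: 2Cl⁻ → Cl₂ + 2e⁻ → n(Cl₂) = 0.9769/2 = 0.4885 mol → 10.9 L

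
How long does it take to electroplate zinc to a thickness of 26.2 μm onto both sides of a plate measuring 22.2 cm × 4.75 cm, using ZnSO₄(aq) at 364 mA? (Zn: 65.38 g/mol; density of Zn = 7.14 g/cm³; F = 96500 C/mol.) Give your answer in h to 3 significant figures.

8.89 h

Plated area = 2 × 22.2 × 4.75 = 210.9 cm²
Volume = 210.9 × 26.2×10⁻⁴ cm = 0.5526 cm³
m(Zn) = 0.5526 × 7.14 = 3.946 g
n(Zn) = 3.946 / 65.38 = 0.06035 mol; n(e⁻) = 2 × 0.06035 = 0.1207 mol
Q = 0.1207 × 96500 = 11650 C
t = 11650 / 0.364 = 32010 s = 8.89 h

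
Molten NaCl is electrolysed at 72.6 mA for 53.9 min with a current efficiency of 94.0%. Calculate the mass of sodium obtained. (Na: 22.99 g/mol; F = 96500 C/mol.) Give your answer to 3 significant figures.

Q = 0.0726 × 3234 = 234.8 C
n(e⁻) = 234.8 / 96500 = 0.002433 mol
Na⁺ + e⁻ → Na, so theoretical m(Na) = 0.002433 × 22.99 = 0.05593 g
Actual mass = 94.0% × 0.05593 = 0.0526 g

0.0526 g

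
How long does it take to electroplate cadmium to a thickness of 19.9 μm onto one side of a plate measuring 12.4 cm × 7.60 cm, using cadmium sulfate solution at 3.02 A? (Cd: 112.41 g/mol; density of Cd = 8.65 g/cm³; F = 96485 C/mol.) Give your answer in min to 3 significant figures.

Plated area = 12.4 × 7.60 = 94.24 cm²
Volume = 94.24 × 19.9×10⁻⁴ cm = 0.1875 cm³
m(Cd) = 0.1875 × 8.65 = 1.622 g
n(Cd) = 1.622 / 112.41 = 0.01443 mol; n(e⁻) = 2 × 0.01443 = 0.02886 mol
Q = 0.02886 × 96485 = 2785 C
t = 2785 / 3.02 = 922.2 s = 15.4 min

15.4 min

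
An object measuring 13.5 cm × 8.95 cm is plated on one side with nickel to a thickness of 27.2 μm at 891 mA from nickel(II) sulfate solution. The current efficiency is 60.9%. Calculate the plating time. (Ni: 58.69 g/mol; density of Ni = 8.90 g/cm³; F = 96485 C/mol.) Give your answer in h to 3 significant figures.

Plated area = 13.5 × 8.95 = 120.8 cm²
Volume = 120.8 × 27.2×10⁻⁴ cm = 0.3286 cm³
m(Ni) = 0.3286 × 8.90 = 2.925 g
n(Ni) = 2.925 / 58.69 = 0.04984 mol; n(e⁻) = 2 × 0.04984 = 0.09968 mol
Q = 0.09968 × 96485 / 0.609 = 15790 C
t = 15790 / 0.891 = 17720 s = 4.92 h

4.92 h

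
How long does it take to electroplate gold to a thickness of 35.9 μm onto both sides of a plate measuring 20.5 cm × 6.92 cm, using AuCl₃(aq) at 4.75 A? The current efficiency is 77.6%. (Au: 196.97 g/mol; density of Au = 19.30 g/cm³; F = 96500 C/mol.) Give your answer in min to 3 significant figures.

Plated area = 2 × 20.5 × 6.92 = 283.7 cm²
Volume = 283.7 × 35.9×10⁻⁴ cm = 1.018 cm³
m(Au) = 1.018 × 19.30 = 19.65 g
n(Au) = 19.65 / 196.97 = 0.09976 mol; n(e⁻) = 3 × 0.09976 = 0.2993 mol
Q = 0.2993 × 96500 / 0.776 = 37220 C
t = 37220 / 4.75 = 7836 s = 131 min

131 min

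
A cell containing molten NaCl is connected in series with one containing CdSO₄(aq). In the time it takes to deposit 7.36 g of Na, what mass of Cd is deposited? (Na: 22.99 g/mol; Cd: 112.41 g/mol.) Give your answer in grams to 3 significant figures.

n(Na) = 7.36 / 22.99 = 0.3201 mol
Na⁺ + e⁻ → Na, so n(e⁻) = 0.3201 mol
Since the cells are in series, n(e⁻) in the Cd cell is also 0.3201 mol.
Cd²⁺ + 2e⁻ → Cd, so n(Cd) = 0.3201 / 2 = 0.1601 mol
m(Cd) = 0.1601 × 112.41 = 18.0 g

18.0 g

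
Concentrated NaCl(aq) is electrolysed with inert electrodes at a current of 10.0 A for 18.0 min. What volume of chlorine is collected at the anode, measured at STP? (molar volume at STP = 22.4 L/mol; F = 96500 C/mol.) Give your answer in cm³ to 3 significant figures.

1250 cm³

Q = 10.0 A × 1080 s = 10800 C
n(e⁻) = 10800 / 96500 = 0.1119 mol
2Cl⁻ → Cl₂ + 2e⁻, so n(Cl₂) = 0.1119 / 2 = 0.05595 mol
V = 0.05595 × 22.4 = 1.253 L
= 1250 cm³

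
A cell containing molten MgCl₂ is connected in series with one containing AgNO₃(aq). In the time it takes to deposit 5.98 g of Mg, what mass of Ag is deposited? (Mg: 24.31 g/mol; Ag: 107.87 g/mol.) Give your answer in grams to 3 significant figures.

53.1 g

n(Mg) = 5.98 / 24.31 = 0.2460 mol
Mg²⁺ + 2e⁻ → Mg, so n(e⁻) = 2 × 0.2460 = 0.4920 mol
The cells are in series, so the same charge (and hence the same n(e⁻) = 0.4920 mol) passes through both.
Ag⁺ + e⁻ → Ag, so n(Ag) = 0.4920 mol
m(Ag) = 0.4920 × 107.87 = 53.1 g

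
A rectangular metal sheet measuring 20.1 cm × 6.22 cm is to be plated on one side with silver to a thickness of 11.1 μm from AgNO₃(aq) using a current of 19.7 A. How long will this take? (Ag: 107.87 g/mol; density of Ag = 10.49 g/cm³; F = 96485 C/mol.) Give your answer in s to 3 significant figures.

Plated area = 20.1 × 6.22 = 125.0 cm²
Volume = 125.0 × 11.1×10⁻⁴ cm = 0.1388 cm³
m(Ag) = 0.1388 × 10.49 = 1.456 g
n(Ag) = 1.456 / 107.87 = 0.01350 mol; n(e⁻) = 0.01350 mol
Q = 0.01350 × 96485 = 1303 C
t = 1303 / 19.7 = 66.14 s

66.1 s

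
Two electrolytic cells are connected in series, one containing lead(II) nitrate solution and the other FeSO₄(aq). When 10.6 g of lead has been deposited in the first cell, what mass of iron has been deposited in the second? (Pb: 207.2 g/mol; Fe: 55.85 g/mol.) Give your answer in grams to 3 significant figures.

n(Pb) = 10.6 / 207.2 = 0.05116 mol
Pb²⁺ + 2e⁻ → Pb, so n(e⁻) = 2 × 0.05116 = 0.1023 mol
The cells are in series, so the same charge (and hence the same n(e⁻) = 0.1023 mol) passes through both.
Fe²⁺ + 2e⁻ → Fe, so n(Fe) = 0.1023 / 2 = 0.05115 mol
m(Fe) = 0.05115 × 55.85 = 2.86 g

2.86 g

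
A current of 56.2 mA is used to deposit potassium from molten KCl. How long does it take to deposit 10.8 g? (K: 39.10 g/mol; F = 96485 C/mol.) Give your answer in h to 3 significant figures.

132 h

n(K) = 10.8 / 39.10 = 0.2762 mol
K⁺ + e⁻ → K, so n(e⁻) = 0.2762 mol
Q = 0.2762 × 96485 = 26650 C
t = Q / I = 26650 / 0.0562 = 4.742×10^5 s = 132 h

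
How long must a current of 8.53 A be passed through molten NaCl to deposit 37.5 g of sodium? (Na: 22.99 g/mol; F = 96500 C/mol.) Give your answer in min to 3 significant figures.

308 min

n(Na) = 37.5 / 22.99 = 1.631 mol
Na⁺ + e⁻ → Na, so n(e⁻) = 1.631 mol
Q = 1.631 × 96500 = 1.574×10^5 C
t = Q / I = 1.574×10^5 / 8.53 = 18450 s = 308 min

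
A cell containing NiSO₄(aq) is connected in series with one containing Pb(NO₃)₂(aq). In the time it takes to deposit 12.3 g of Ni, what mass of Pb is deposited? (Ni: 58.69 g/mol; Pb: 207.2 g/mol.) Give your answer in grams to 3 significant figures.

n(Ni) = 12.3 / 58.69 = 0.2096 mol
Ni²⁺ + 2e⁻ → Ni, so n(e⁻) = 2 × 0.2096 = 0.4192 mol
Since the cells are in series, n(e⁻) in the Pb cell is also 0.4192 mol.
Pb²⁺ + 2e⁻ → Pb, so n(Pb) = 0.4192 / 2 = 0.2096 mol
m(Pb) = 0.2096 × 207.2 = 43.4 g

43.4 g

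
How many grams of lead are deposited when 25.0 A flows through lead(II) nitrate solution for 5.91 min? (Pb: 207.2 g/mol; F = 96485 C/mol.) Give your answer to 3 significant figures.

Charge passed = 25.0 × 354.6 = 8865 C
n(e⁻) = Q/F = 8865/96485 = 0.09188 mol
Pb²⁺ + 2e⁻ → Pb, so n(Pb) = 0.09188 / 2 = 0.04594 mol
m = 0.04594 × 207.2 = 9.52 g

9.52 g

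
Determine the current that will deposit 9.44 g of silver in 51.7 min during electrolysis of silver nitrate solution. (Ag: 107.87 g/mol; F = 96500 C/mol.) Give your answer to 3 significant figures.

n(Ag) = 9.44 / 107.87 = 0.08751 mol
Ag⁺ + e⁻ → Ag, so n(e⁻) = 0.08751 mol
Q = 0.08751 × 96500 = 8445 C
I = Q / t = 8445 / 3102 s = 2.72 A

2.72 A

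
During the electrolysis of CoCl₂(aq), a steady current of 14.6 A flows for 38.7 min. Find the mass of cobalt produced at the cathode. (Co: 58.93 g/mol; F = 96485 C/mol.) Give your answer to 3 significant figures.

Q = 14.6 A × 2322 s = 33900 C
n(e⁻) = 33900 / 96485 = 0.3513 mol
Co²⁺ + 2e⁻ → Co, so n(Co) = 0.3513 / 2 = 0.1757 mol
m = 0.1757 × 58.93 = 10.4 g

10.4 g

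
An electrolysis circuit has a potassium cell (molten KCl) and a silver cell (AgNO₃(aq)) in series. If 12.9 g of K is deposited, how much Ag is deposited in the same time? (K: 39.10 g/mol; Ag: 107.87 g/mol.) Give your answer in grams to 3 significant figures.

n(K) = 12.9 / 39.10 = 0.3299 mol
K⁺ + e⁻ → K, so n(e⁻) = 0.3299 mol
In series, the same 0.3299 mol of electrons flows through the second cell.
Ag⁺ + e⁻ → Ag, so n(Ag) = 0.3299 mol
m(Ag) = 0.3299 × 107.87 = 35.6 g

35.6 g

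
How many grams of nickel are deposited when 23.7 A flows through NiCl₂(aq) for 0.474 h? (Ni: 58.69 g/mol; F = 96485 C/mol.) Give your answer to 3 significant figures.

Q = 23.7 A × 1706.4 s = 40440 C
Moles of electrons = 40440 / 96485 = 0.4191 mol
Ni²⁺ + 2e⁻ → Ni, so n(Ni) = 0.4191 / 2 = 0.2096 mol
m = 0.2096 × 58.69 = 12.3 g

12.3 g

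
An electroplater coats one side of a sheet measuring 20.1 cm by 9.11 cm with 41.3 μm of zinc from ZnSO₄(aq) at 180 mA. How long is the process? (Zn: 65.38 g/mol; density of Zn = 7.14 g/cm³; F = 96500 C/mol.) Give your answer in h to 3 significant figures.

24.6 h

Plated area = 20.1 × 9.11 = 183.1 cm²
Volume = 183.1 × 41.3×10⁻⁴ cm = 0.7562 cm³
m(Zn) = 0.7562 × 7.14 = 5.399 g
n(Zn) = 5.399 / 65.38 = 0.08258 mol; n(e⁻) = 2 × 0.08258 = 0.1652 mol
Q = 0.1652 × 96500 = 15940 C
t = 15940 / 0.180 = 88560 s = 24.6 h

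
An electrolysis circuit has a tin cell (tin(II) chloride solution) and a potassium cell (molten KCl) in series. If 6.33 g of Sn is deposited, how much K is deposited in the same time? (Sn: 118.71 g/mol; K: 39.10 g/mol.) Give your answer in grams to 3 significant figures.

n(Sn) = 6.33 / 118.71 = 0.05332 mol
Sn²⁺ + 2e⁻ → Sn, so n(e⁻) = 2 × 0.05332 = 0.1066 mol
In series, the same 0.1066 mol of electrons flows through the second cell.
K⁺ + e⁻ → K, so n(K) = 0.1066 mol
m(K) = 0.1066 × 39.10 = 4.17 g

4.17 g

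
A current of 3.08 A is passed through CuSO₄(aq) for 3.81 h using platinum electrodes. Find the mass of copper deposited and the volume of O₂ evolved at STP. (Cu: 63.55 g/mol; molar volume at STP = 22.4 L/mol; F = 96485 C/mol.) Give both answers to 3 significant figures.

13.9 g Cu; 2.45 L O₂

Q = 3.08 × 13716 = 42250 C; n(e⁻) = 42250 / 96485 = 0.4379 mol
Cathode: Cu²⁺ + 2e⁻ → Cu → n(Cu) = 0.4379/2 = 0.2190 mol → 13.9 g
Anode: 2H₂O → O₂ + 4H⁺ + 4e⁻ → n(O₂) = 0.4379/4 = 0.1095 mol → 2.45 L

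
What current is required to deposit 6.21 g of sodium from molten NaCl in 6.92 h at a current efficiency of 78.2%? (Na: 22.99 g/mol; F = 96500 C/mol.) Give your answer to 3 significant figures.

1.34 A

n(Na) = 6.21 / 22.99 = 0.2701 mol
Na⁺ + e⁻ → Na, so n(e⁻) = 0.2701 mol
Q = 0.2701 × 96500 / 0.782 = 33330 C
I = Q / t = 33330 / 24912 s = 1.34 A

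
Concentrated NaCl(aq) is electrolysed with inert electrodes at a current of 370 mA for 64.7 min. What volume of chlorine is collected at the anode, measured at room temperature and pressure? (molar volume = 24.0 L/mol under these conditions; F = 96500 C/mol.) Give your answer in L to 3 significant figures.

0.179 L

Q = It = 0.370 × 3882 = 1436 C
Moles of electrons = 1436 / 96500 = 0.01488 mol
2Cl⁻ → Cl₂ + 2e⁻, so n(Cl₂) = 0.01488 / 2 = 0.007440 mol
V = 0.007440 × 24.0 = 0.1786 L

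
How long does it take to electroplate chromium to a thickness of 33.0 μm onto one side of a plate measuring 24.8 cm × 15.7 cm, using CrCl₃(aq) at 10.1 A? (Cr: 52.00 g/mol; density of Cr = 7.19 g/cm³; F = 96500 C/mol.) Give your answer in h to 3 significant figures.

1.41 h

Plated area = 24.8 × 15.7 = 389.4 cm²
Volume = 389.4 × 33.0×10⁻⁴ cm = 1.285 cm³
m(Cr) = 1.285 × 7.19 = 9.239 g
n(Cr) = 9.239 / 52.00 = 0.1777 mol; n(e⁻) = 3 × 0.1777 = 0.5331 mol
Q = 0.5331 × 96500 = 51440 C
t = 51440 / 10.1 = 5093 s = 1.41 h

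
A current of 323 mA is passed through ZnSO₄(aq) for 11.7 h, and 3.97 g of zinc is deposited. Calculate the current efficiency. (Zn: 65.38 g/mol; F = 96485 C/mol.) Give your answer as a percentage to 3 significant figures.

Q = 0.323 × 42120 = 13600 C
n(e⁻) = 13600 / 96485 = 0.1410 mol
Zn²⁺ + 2e⁻ → Zn, so theoretical n(Zn) = 0.07050 mol → 4.609 g
Efficiency = 3.97 / 4.609 = 0.8614 = 86.1%

86.1%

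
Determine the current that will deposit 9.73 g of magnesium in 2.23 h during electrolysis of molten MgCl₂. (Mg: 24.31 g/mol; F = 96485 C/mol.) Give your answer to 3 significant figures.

9.62 A

n(Mg) = 9.73 / 24.31 = 0.4002 mol
Mg²⁺ + 2e⁻ → Mg, so n(e⁻) = 2 × 0.4002 = 0.8004 mol
Q = 0.8004 × 96485 = 77230 C
I = Q / t = 77230 / 8028 s = 9.62 A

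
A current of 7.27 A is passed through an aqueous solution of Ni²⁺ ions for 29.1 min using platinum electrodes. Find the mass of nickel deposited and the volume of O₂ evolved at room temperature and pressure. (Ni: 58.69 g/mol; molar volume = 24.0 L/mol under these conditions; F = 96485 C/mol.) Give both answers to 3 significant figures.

3.86 g Ni; 0.789 L O₂

Q = 7.27 × 1746 = 12690 C; n(e⁻) = 12690 / 96485 = 0.1315 mol
Cathode: Ni²⁺ + 2e⁻ → Ni → n(Ni) = 0.1315/2 = 0.06575 mol → 3.86 g
Anode: 2H₂O → O₂ + 4H⁺ + 4e⁻ → n(O₂) = 0.1315/4 = 0.03288 mol → 0.789 L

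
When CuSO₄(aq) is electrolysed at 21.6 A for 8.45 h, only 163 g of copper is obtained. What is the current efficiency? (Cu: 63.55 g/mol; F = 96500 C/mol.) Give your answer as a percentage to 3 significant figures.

Q = 21.6 × 30420 = 6.571×10^5 C
n(e⁻) = 6.571×10^5 / 96500 = 6.809 mol
Cu²⁺ + 2e⁻ → Cu, so theoretical n(Cu) = 3.405 mol → 216.4 g
Efficiency = 163 / 216.4 = 0.7532 = 75.3%

75.3%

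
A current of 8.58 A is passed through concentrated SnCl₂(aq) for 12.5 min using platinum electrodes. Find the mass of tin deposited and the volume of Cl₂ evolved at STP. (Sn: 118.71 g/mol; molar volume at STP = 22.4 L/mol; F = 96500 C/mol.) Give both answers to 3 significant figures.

Q = 8.58 × 750 = 6435 C; n(e⁻) = 6435 / 96500 = 0.06668 mol
Cathode: Sn²⁺ + 2e⁻ → Sn → n(Sn) = 0.06668/2 = 0.03334 mol → 3.96 g
Anode: 2Cl⁻ → Cl₂ + 2e⁻ → n(Cl₂) = 0.06668/2 = 0.03334 mol → 0.747 L

3.96 g Sn; 0.747 L Cl₂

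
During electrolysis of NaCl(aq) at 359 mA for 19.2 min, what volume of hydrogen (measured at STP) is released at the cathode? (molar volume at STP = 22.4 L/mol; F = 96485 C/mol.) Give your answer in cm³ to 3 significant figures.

Charge passed = 0.359 × 1152 = 413.6 C
n(e⁻) = Q/F = 413.6/96485 = 0.004287 mol
2H⁺ + 2e⁻ → H₂, so n(H₂) = 0.004287 / 2 = 0.002144 mol
V = 0.002144 × 22.4 = 0.04803 L
= 48.0 cm³

48.0 cm³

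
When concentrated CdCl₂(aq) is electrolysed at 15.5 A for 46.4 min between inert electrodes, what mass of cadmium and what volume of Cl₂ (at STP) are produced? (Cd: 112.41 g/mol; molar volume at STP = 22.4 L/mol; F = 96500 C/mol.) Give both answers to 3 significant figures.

Q = 15.5 × 2784 = 43150 C; n(e⁻) = 43150 / 96500 = 0.4472 mol
Cathode: Cd²⁺ + 2e⁻ → Cd → n(Cd) = 0.4472/2 = 0.2236 mol → 25.1 g
Anode: 2Cl⁻ → Cl₂ + 2e⁻ → n(Cl₂) = 0.4472/2 = 0.2236 mol → 5.01 L

25.1 g Cd; 5.01 L Cl₂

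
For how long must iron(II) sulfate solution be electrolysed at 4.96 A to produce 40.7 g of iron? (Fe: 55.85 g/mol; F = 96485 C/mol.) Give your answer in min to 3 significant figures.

n(Fe) = 40.7 / 55.85 = 0.7287 mol
Fe²⁺ + 2e⁻ → Fe, so n(e⁻) = 2 × 0.7287 = 1.457 mol
Q = 1.457 × 96485 = 1.406×10^5 C
t = Q / I = 1.406×10^5 / 4.96 = 28350 s = 473 min

473 min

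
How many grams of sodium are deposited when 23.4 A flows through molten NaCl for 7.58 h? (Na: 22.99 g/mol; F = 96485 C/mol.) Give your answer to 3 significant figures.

Charge passed = 23.4 × 27288 = 6.385×10^5 C
n(e⁻) = 6.385×10^5 / 96485 = 6.618 mol
Na⁺ + e⁻ → Na, so n(Na) = 6.618 mol
m = 6.618 × 22.99 = 152 g

152 g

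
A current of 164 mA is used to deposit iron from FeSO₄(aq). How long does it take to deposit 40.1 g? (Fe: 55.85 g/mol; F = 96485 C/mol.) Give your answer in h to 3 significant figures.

n(Fe) = 40.1 / 55.85 = 0.7180 mol
Fe²⁺ + 2e⁻ → Fe, so n(e⁻) = 2 × 0.7180 = 1.436 mol
Q = 1.436 × 96485 = 1.386×10^5 C
t = Q / I = 1.386×10^5 / 0.164 = 8.451×10^5 s = 235 h

235 h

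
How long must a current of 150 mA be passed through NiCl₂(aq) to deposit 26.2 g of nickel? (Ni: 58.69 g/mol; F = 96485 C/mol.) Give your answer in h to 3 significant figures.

n(Ni) = 26.2 / 58.69 = 0.4464 mol
Ni²⁺ + 2e⁻ → Ni, so n(e⁻) = 2 × 0.4464 = 0.8928 mol
Q = 0.8928 × 96485 = 86140 C
t = Q / I = 86140 / 0.150 = 5.743×10^5 s = 160 h

160 h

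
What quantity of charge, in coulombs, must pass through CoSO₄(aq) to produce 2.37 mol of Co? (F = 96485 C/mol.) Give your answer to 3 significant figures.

Co²⁺ + 2e⁻ → Co, so n(e⁻) = 2 × 2.37 = 4.740 mol
Q = 4.740 × 96485 = 4.573×10^5 C

4.57×10^5 C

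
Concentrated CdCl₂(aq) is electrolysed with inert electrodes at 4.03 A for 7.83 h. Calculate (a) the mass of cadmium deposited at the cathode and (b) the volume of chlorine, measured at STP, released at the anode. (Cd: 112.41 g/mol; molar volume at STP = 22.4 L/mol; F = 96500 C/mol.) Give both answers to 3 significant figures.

66.2 g Cd; 13.2 L Cl₂

Q = 4.03 × 28188 = 1.136×10^5 C; n(e⁻) = 1.136×10^5 / 96500 = 1.177 mol
Cathode: Cd²⁺ + 2e⁻ → Cd → n(Cd) = 1.177/2 = 0.5885 mol → 66.2 g
Anode: 2Cl⁻ → Cl₂ + 2e⁻ → n(Cl₂) = 1.177/2 = 0.5885 mol → 13.2 L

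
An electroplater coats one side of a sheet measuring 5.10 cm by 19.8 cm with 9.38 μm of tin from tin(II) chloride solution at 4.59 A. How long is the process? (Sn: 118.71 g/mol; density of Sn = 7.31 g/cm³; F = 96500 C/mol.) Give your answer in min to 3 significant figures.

4.09 min

Plated area = 5.10 × 19.8 = 101.0 cm²
Volume = 101.0 × 9.38×10⁻⁴ cm = 0.09474 cm³
m(Sn) = 0.09474 × 7.31 = 0.6925 g
n(Sn) = 0.6925 / 118.71 = 0.005834 mol; n(e⁻) = 2 × 0.005834 = 0.01167 mol
Q = 0.01167 × 96500 = 1126 C
t = 1126 / 4.59 = 245.3 s = 4.09 min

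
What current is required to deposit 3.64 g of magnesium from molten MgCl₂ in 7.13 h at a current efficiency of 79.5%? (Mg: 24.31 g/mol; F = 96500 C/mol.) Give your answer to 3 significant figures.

n(Mg) = 3.64 / 24.31 = 0.1497 mol
Mg²⁺ + 2e⁻ → Mg, so n(e⁻) = 2 × 0.1497 = 0.2994 mol
Q = 0.2994 × 96500 / 0.795 = 36340 C
I = Q / t = 36340 / 25668 s = 1.42 A

1.42 A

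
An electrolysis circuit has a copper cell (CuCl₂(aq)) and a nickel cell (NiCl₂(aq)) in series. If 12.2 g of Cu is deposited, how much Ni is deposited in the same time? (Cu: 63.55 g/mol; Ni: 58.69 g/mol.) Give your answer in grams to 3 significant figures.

n(Cu) = 12.2 / 63.55 = 0.1920 mol
Cu²⁺ + 2e⁻ → Cu, so n(e⁻) = 2 × 0.1920 = 0.3840 mol
In series, the same 0.3840 mol of electrons flows through the second cell.
Ni²⁺ + 2e⁻ → Ni, so n(Ni) = 0.3840 / 2 = 0.1920 mol
m(Ni) = 0.1920 × 58.69 = 11.3 g

11.3 g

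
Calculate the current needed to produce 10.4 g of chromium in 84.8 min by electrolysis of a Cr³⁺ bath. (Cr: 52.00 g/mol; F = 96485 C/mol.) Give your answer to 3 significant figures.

n(Cr) = 10.4 / 52.00 = 0.2000 mol
Cr³⁺ + 3e⁻ → Cr, so n(e⁻) = 3 × 0.2000 = 0.6000 mol
Q = 0.6000 × 96485 = 57890 C
I = Q / t = 57890 / 5088 s = 11.4 A

11.4 A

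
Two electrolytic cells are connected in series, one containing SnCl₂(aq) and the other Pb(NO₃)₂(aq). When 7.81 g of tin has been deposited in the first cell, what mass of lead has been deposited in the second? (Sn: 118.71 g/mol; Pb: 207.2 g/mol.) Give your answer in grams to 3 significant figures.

n(Sn) = 7.81 / 118.71 = 0.06579 mol
Sn²⁺ + 2e⁻ → Sn, so n(e⁻) = 2 × 0.06579 = 0.1316 mol
In series, the same 0.1316 mol of electrons flows through the second cell.
Pb²⁺ + 2e⁻ → Pb, so n(Pb) = 0.1316 / 2 = 0.06580 mol
m(Pb) = 0.06580 × 207.2 = 13.6 g

13.6 g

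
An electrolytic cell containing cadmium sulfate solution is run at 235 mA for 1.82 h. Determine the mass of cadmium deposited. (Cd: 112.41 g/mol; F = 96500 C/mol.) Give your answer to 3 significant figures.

Charge passed = 0.235 × 6552 = 1540 C
n(e⁻) = 1540 / 96500 = 0.01596 mol
Cd²⁺ + 2e⁻ → Cd, so n(Cd) = 0.01596 / 2 = 0.007980 mol
m = 0.007980 × 112.41 = 0.897 g

0.897 g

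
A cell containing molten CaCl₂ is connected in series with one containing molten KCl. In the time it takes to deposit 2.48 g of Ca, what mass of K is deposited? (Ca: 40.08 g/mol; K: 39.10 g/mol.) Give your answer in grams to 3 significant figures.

4.84 g

n(Ca) = 2.48 / 40.08 = 0.06188 mol
Ca²⁺ + 2e⁻ → Ca, so n(e⁻) = 2 × 0.06188 = 0.1238 mol
In series, the same 0.1238 mol of electrons flows through the second cell.
K⁺ + e⁻ → K, so n(K) = 0.1238 mol
m(K) = 0.1238 × 39.10 = 4.84 g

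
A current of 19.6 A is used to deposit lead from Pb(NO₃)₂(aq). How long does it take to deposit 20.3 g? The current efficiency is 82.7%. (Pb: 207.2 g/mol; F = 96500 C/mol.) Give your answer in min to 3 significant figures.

19.4 min

n(Pb) = 20.3 / 207.2 = 0.09797 mol
Pb²⁺ + 2e⁻ → Pb, so n(e⁻) = 2 × 0.09797 = 0.1959 mol
Q = 0.1959 × 96500 / 0.827 = 22860 C
t = Q / I = 22860 / 19.6 = 1166 s = 19.4 min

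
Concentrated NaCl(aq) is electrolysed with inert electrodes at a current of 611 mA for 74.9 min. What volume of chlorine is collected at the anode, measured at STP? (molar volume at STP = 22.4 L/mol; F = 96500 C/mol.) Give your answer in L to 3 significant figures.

0.319 L

Q = It = 0.611 × 4494 = 2746 C
n(e⁻) = 2746 / 96500 = 0.02846 mol
2Cl⁻ → Cl₂ + 2e⁻, so n(Cl₂) = 0.02846 / 2 = 0.01423 mol
V = 0.01423 × 22.4 = 0.3188 L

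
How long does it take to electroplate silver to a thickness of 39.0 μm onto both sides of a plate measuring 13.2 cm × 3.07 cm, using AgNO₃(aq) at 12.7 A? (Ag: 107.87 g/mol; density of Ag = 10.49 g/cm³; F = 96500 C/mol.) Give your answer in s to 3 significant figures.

234 s

Plated area = 2 × 13.2 × 3.07 = 81.05 cm²
Volume = 81.05 × 39.0×10⁻⁴ cm = 0.3161 cm³
m(Ag) = 0.3161 × 10.49 = 3.316 g
n(Ag) = 3.316 / 107.87 = 0.03074 mol; n(e⁻) = 0.03074 mol
Q = 0.03074 × 96500 = 2966 C
t = 2966 / 12.7 = 233.5 s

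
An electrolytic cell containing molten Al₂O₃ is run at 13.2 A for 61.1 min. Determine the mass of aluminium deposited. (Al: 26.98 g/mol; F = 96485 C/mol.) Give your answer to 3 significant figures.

Q = 13.2 A × 3666 s = 48390 C
n(e⁻) = 48390 / 96485 = 0.5015 mol
Al³⁺ + 3e⁻ → Al, so n(Al) = 0.5015 / 3 = 0.1672 mol
m = 0.1672 × 26.98 = 4.51 g

4.51 g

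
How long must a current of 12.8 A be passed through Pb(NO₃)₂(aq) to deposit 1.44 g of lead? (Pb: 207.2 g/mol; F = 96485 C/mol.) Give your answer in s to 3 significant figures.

n(Pb) = 1.44 / 207.2 = 0.006950 mol
Pb²⁺ + 2e⁻ → Pb, so n(e⁻) = 2 × 0.006950 = 0.01390 mol
Q = 0.01390 × 96485 = 1341 C
t = Q / I = 1341 / 12.8 = 104.8 s

105 s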